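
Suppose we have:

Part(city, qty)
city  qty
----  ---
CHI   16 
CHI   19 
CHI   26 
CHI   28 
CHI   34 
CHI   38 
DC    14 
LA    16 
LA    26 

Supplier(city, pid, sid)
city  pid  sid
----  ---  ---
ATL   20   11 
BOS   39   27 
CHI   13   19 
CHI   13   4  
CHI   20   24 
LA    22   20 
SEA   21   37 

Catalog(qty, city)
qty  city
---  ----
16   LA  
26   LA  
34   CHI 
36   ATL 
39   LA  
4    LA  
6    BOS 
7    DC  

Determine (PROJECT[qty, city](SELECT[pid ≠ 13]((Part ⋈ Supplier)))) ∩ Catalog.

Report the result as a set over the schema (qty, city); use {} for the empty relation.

Natural join on city: {(CHI, 16, 13, 19), (CHI, 16, 13, 4), (CHI, 16, 20, 24), (CHI, 19, 13, 19), (CHI, 19, 13, 4), (CHI, 19, 20, 24), (CHI, 26, 13, 19), (CHI, 26, 13, 4), (CHI, 26, 20, 24), (CHI, 28, 13, 19), (CHI, 28, 13, 4), (CHI, 28, 20, 24), (CHI, 34, 13, 19), (CHI, 34, 13, 4), (CHI, 34, 20, 24), (CHI, 38, 13, 19), (CHI, 38, 13, 4), (CHI, 38, 20, 24), (LA, 16, 22, 20), (LA, 26, 22, 20)}
Apply σ_{pid ≠ 13}; surviving tuples: {(CHI, 16, 20, 24), (CHI, 19, 20, 24), (CHI, 26, 20, 24), (CHI, 28, 20, 24), (CHI, 34, 20, 24), (CHI, 38, 20, 24), (LA, 16, 22, 20), (LA, 26, 22, 20)}
Projecting to qty, city: {(16, CHI), (16, LA), (19, CHI), (26, CHI), (26, LA), (28, CHI), (34, CHI), (38, CHI)}
Taking the intersection: {(16, LA), (26, LA), (34, CHI)}

{(16, LA), (26, LA), (34, CHI)}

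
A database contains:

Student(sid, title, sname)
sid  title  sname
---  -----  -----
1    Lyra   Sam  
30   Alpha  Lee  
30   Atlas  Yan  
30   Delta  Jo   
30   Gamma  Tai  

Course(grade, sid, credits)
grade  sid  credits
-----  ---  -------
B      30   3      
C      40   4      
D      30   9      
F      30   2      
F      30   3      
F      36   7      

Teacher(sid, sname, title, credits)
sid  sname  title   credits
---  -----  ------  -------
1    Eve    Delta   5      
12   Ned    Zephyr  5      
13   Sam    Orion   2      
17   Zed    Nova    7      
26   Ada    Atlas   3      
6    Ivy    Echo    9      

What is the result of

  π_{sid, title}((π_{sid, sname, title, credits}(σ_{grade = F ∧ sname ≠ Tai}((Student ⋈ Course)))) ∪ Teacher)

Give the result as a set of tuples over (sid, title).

{(1, Delta), (12, Zephyr), (13, Orion), (17, Nova), (26, Atlas), (30, Alpha), (30, Atlas), (30, Delta), (6, Echo)}

Natural join on sid: {(30, Alpha, Lee, B, 3), (30, Alpha, Lee, D, 9), (30, Alpha, Lee, F, 2), (30, Alpha, Lee, F, 3), (30, Atlas, Yan, B, 3), (30, Atlas, Yan, D, 9), (30, Atlas, Yan, F, 2), (30, Atlas, Yan, F, 3), (30, Delta, Jo, B, 3), (30, Delta, Jo, D, 9), (30, Delta, Jo, F, 2), (30, Delta, Jo, F, 3), (30, Gamma, Tai, B, 3), (30, Gamma, Tai, D, 9), (30, Gamma, Tai, F, 2), (30, Gamma, Tai, F, 3)}
σ[grade = F ∧ sname ≠ Tai]: keep tuples satisfying grade = F ∧ sname ≠ Tai → {(30, Alpha, Lee, F, 2), (30, Alpha, Lee, F, 3), (30, Atlas, Yan, F, 2), (30, Atlas, Yan, F, 3), (30, Delta, Jo, F, 2), (30, Delta, Jo, F, 3)}
π[sid, sname, title, credits]: project onto (sid, sname, title, credits) → {(30, Jo, Delta, 2), (30, Jo, Delta, 3), (30, Lee, Alpha, 2), (30, Lee, Alpha, 3), (30, Yan, Atlas, 2), (30, Yan, Atlas, 3)}
Set union of the two operands is {(1, Eve, Delta, 5), (12, Ned, Zephyr, 5), (13, Sam, Orion, 2), (17, Zed, Nova, 7), (26, Ada, Atlas, 3), (30, Jo, Delta, 2), (30, Jo, Delta, 3), (30, Lee, Alpha, 2), (30, Lee, Alpha, 3), (30, Yan, Atlas, 2), (30, Yan, Atlas, 3), (6, Ivy, Echo, 9)}.
π[sid, title]: project onto (sid, title) (3 duplicate(s) eliminated) → {(1, Delta), (12, Zephyr), (13, Orion), (17, Nova), (26, Atlas), (30, Alpha), (30, Atlas), (30, Delta), (6, Echo)}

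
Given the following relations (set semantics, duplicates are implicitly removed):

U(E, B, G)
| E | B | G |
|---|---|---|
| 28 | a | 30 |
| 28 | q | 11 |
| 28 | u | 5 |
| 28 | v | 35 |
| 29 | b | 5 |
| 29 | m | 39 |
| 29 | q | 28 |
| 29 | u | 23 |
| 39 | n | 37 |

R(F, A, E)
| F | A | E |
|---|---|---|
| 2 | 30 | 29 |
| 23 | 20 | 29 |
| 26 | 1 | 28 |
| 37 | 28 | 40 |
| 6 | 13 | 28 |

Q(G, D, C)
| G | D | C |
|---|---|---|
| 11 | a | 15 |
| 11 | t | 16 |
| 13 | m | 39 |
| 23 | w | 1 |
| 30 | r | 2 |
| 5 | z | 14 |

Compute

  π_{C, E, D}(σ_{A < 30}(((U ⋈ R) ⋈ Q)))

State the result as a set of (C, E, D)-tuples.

{(1, 29, w), (14, 28, z), (14, 29, z), (15, 28, a), (16, 28, t), (2, 28, r)}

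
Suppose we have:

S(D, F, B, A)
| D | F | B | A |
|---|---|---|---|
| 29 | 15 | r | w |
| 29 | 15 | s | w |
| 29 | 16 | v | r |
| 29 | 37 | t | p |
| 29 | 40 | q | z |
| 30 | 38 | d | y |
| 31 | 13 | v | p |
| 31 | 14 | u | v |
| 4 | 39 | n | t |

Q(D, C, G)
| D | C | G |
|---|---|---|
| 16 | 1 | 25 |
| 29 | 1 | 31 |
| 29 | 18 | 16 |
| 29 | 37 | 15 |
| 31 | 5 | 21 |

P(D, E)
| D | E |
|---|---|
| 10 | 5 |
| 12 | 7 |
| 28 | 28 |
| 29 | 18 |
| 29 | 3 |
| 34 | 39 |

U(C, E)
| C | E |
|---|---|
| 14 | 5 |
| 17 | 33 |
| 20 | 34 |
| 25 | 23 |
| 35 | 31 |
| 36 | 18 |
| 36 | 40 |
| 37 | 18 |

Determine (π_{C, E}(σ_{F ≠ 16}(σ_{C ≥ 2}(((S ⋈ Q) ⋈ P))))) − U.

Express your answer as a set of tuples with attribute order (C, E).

{(18, 18), (18, 3), (37, 3)}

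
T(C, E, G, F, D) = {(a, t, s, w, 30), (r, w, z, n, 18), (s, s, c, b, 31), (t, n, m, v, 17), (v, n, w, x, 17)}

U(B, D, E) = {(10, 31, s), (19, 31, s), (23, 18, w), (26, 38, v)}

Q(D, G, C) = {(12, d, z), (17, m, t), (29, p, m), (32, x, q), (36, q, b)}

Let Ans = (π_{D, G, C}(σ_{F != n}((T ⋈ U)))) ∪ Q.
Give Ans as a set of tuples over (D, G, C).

{(12, d, z), (17, m, t), (29, p, m), (31, c, s), (32, x, q), (36, q, b)}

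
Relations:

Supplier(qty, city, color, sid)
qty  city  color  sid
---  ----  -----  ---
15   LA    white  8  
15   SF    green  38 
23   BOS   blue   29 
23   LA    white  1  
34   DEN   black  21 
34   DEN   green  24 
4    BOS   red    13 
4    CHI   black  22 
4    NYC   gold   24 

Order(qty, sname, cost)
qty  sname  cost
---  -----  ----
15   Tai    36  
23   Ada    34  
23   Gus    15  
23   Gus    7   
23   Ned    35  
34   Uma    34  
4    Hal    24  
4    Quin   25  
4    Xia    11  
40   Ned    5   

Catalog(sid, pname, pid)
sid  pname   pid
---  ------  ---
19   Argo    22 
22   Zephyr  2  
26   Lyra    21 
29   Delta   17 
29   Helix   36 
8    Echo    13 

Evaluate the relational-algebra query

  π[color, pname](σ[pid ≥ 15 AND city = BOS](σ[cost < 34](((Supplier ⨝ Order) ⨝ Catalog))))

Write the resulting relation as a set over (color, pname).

Joining Supplier and Order on qty yields {(15, LA, white, 8, Tai, 36), (15, SF, green, 38, Tai, 36), (23, BOS, blue, 29, Ada, 34), (23, BOS, blue, 29, Gus, 15), (23, BOS, blue, 29, Gus, 7), (23, BOS, blue, 29, Ned, 35), (23, LA, white, 1, Ada, 34), (23, LA, white, 1, Gus, 15), (23, LA, white, 1, Gus, 7), (23, LA, white, 1, Ned, 35), (34, DEN, black, 21, Uma, 34), (34, DEN, green, 24, Uma, 34), (4, BOS, red, 13, Hal, 24), (4, BOS, red, 13, Quin, 25), (4, BOS, red, 13, Xia, 11), (4, CHI, black, 22, Hal, 24), (4, CHI, black, 22, Quin, 25), (4, CHI, black, 22, Xia, 11), (4, NYC, gold, 24, Hal, 24), (4, NYC, gold, 24, Quin, 25), (4, NYC, gold, 24, Xia, 11)}.
Joining (Supplier ⨝ Order) and Catalog on sid yields {(15, LA, white, 8, Tai, 36, Echo, 13), (23, BOS, blue, 29, Ada, 34, Delta, 17), (23, BOS, blue, 29, Ada, 34, Helix, 36), (23, BOS, blue, 29, Gus, 15, Delta, 17), (23, BOS, blue, 29, Gus, 15, Helix, 36), (23, BOS, blue, 29, Gus, 7, Delta, 17), (23, BOS, blue, 29, Gus, 7, Helix, 36), (23, BOS, blue, 29, Ned, 35, Delta, 17), (23, BOS, blue, 29, Ned, 35, Helix, 36), (4, CHI, black, 22, Hal, 24, Zephyr, 2), (4, CHI, black, 22, Quin, 25, Zephyr, 2), (4, CHI, black, 22, Xia, 11, Zephyr, 2)}.
σ[cost < 34]: keep tuples satisfying cost < 34 → {(23, BOS, blue, 29, Gus, 15, Delta, 17), (23, BOS, blue, 29, Gus, 15, Helix, 36), (23, BOS, blue, 29, Gus, 7, Delta, 17), (23, BOS, blue, 29, Gus, 7, Helix, 36), (4, CHI, black, 22, Hal, 24, Zephyr, 2), (4, CHI, black, 22, Quin, 25, Zephyr, 2), (4, CHI, black, 22, Xia, 11, Zephyr, 2)}
σ[pid ≥ 15 AND city = BOS]: keep tuples satisfying pid ≥ 15 AND city = BOS → {(23, BOS, blue, 29, Gus, 15, Delta, 17), (23, BOS, blue, 29, Gus, 15, Helix, 36), (23, BOS, blue, 29, Gus, 7, Delta, 17), (23, BOS, blue, 29, Gus, 7, Helix, 36)}
Keep only column(s) color, pname (2 duplicate(s) eliminated): {(blue, Delta), (blue, Helix)}

{(blue, Delta), (blue, Helix)}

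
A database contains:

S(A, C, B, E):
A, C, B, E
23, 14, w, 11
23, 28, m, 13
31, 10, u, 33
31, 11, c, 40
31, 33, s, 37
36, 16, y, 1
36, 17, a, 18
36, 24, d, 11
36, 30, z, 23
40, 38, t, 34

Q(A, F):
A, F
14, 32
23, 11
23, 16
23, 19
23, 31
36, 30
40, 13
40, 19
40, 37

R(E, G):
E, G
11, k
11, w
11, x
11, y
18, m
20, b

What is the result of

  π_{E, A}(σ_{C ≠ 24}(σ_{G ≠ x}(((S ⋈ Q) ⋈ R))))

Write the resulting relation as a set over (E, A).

{(11, 23), (18, 36)}

Joining S and Q on A yields {(23, 14, w, 11, 11), (23, 14, w, 11, 16), (23, 14, w, 11, 19), (23, 14, w, 11, 31), (23, 28, m, 13, 11), (23, 28, m, 13, 16), (23, 28, m, 13, 19), (23, 28, m, 13, 31), (36, 16, y, 1, 30), (36, 17, a, 18, 30), (36, 24, d, 11, 30), (36, 30, z, 23, 30), (40, 38, t, 34, 13), (40, 38, t, 34, 19), (40, 38, t, 34, 37)}.
Joining (S ⋈ Q) and R on E yields {(23, 14, w, 11, 11, k), (23, 14, w, 11, 11, w), (23, 14, w, 11, 11, x), (23, 14, w, 11, 11, y), (23, 14, w, 11, 16, k), (23, 14, w, 11, 16, w), (23, 14, w, 11, 16, x), (23, 14, w, 11, 16, y), (23, 14, w, 11, 19, k), (23, 14, w, 11, 19, w), (23, 14, w, 11, 19, x), (23, 14, w, 11, 19, y), (23, 14, w, 11, 31, k), (23, 14, w, 11, 31, w), (23, 14, w, 11, 31, x), (23, 14, w, 11, 31, y), (36, 17, a, 18, 30, m), (36, 24, d, 11, 30, k), (36, 24, d, 11, 30, w), (36, 24, d, 11, 30, x), (36, 24, d, 11, 30, y)}.
σ[G ≠ x]: keep tuples satisfying G ≠ x → {(23, 14, w, 11, 11, k), (23, 14, w, 11, 11, w), (23, 14, w, 11, 11, y), (23, 14, w, 11, 16, k), (23, 14, w, 11, 16, w), (23, 14, w, 11, 16, y), (23, 14, w, 11, 19, k), (23, 14, w, 11, 19, w), (23, 14, w, 11, 19, y), (23, 14, w, 11, 31, k), (23, 14, w, 11, 31, w), (23, 14, w, 11, 31, y), (36, 17, a, 18, 30, m), (36, 24, d, 11, 30, k), (36, 24, d, 11, 30, w), (36, 24, d, 11, 30, y)}
σ[C ≠ 24]: keep tuples satisfying C ≠ 24 → {(23, 14, w, 11, 11, k), (23, 14, w, 11, 11, w), (23, 14, w, 11, 11, y), (23, 14, w, 11, 16, k), (23, 14, w, 11, 16, w), (23, 14, w, 11, 16, y), (23, 14, w, 11, 19, k), (23, 14, w, 11, 19, w), (23, 14, w, 11, 19, y), (23, 14, w, 11, 31, k), (23, 14, w, 11, 31, w), (23, 14, w, 11, 31, y), (36, 17, a, 18, 30, m)}
π[E, A]: project onto (E, A) (11 duplicate(s) eliminated) → {(11, 23), (18, 36)}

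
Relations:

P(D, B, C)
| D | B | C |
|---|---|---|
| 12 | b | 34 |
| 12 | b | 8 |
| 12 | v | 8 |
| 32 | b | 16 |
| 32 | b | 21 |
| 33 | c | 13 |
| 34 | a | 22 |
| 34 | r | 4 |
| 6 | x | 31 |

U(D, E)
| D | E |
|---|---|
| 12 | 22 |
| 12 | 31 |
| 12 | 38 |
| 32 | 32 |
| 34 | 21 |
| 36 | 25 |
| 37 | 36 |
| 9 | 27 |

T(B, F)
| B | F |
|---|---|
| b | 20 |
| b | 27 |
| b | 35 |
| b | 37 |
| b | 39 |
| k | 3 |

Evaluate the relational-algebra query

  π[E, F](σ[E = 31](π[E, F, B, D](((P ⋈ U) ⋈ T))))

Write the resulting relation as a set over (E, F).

P ⋈ U (natural join on D): {(12, b, 34, 22), (12, b, 34, 31), (12, b, 34, 38), (12, b, 8, 22), (12, b, 8, 31), (12, b, 8, 38), (12, v, 8, 22), (12, v, 8, 31), (12, v, 8, 38), (32, b, 16, 32), (32, b, 21, 32), (34, a, 22, 21), (34, r, 4, 21)}
(P ⋈ U) ⋈ T (natural join on B): {(12, b, 34, 22, 20), (12, b, 34, 22, 27), (12, b, 34, 22, 35), (12, b, 34, 22, 37), (12, b, 34, 22, 39), (12, b, 34, 31, 20), (12, b, 34, 31, 27), (12, b, 34, 31, 35), (12, b, 34, 31, 37), (12, b, 34, 31, 39), (12, b, 34, 38, 20), (12, b, 34, 38, 27), (12, b, 34, 38, 35), (12, b, 34, 38, 37), (12, b, 34, 38, 39), (12, b, 8, 22, 20), (12, b, 8, 22, 27), (12, b, 8, 22, 35), (12, b, 8, 22, 37), (12, b, 8, 22, 39), (12, b, 8, 31, 20), (12, b, 8, 31, 27), (12, b, 8, 31, 35), (12, b, 8, 31, 37), (12, b, 8, 31, 39), (12, b, 8, 38, 20), (12, b, 8, 38, 27), (12, b, 8, 38, 35), (12, b, 8, 38, 37), (12, b, 8, 38, 39), (32, b, 16, 32, 20), (32, b, 16, 32, 27), (32, b, 16, 32, 35), (32, b, 16, 32, 37), (32, b, 16, 32, 39), (32, b, 21, 32, 20), (32, b, 21, 32, 27), (32, b, 21, 32, 35), (32, b, 21, 32, 37), (32, b, 21, 32, 39)}
Keep only column(s) E, F, B, D (20 duplicate(s) eliminated): {(22, 20, b, 12), (22, 27, b, 12), (22, 35, b, 12), (22, 37, b, 12), (22, 39, b, 12), (31, 20, b, 12), (31, 27, b, 12), (31, 35, b, 12), (31, 37, b, 12), (31, 39, b, 12), (32, 20, b, 32), (32, 27, b, 32), (32, 35, b, 32), (32, 37, b, 32), (32, 39, b, 32), (38, 20, b, 12), (38, 27, b, 12), (38, 35, b, 12), (38, 37, b, 12), (38, 39, b, 12)}
Apply σ_{E = 31}; surviving tuples: {(31, 20, b, 12), (31, 27, b, 12), (31, 35, b, 12), (31, 37, b, 12), (31, 39, b, 12)}
Keep only column(s) E, F: {(31, 20), (31, 27), (31, 35), (31, 37), (31, 39)}

{(31, 20), (31, 27), (31, 35), (31, 37), (31, 39)}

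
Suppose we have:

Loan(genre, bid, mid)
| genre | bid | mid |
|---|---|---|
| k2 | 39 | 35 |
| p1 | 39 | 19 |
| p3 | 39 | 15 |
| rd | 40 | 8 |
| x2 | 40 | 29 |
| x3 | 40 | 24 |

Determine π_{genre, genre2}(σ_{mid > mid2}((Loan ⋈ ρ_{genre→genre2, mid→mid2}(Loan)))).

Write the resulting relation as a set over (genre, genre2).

ρ[genre→genre2, mid→mid2]: schema becomes (genre2, bid, mid2); tuples unchanged.
Loan ⋈ ρ_{genre→genre2, mid→mid2}(Loan) (natural join on bid): {(k2, 39, 35, k2, 35), (k2, 39, 35, p1, 19), (k2, 39, 35, p3, 15), (p1, 39, 19, k2, 35), (p1, 39, 19, p1, 19), (p1, 39, 19, p3, 15), (p3, 39, 15, k2, 35), (p3, 39, 15, p1, 19), (p3, 39, 15, p3, 15), (rd, 40, 8, rd, 8), (rd, 40, 8, x2, 29), (rd, 40, 8, x3, 24), (x2, 40, 29, rd, 8), (x2, 40, 29, x2, 29), (x2, 40, 29, x3, 24), (x3, 40, 24, rd, 8), (x3, 40, 24, x2, 29), (x3, 40, 24, x3, 24)}
Selection mid > mid2: {(k2, 39, 35, p1, 19), (k2, 39, 35, p3, 15), (p1, 39, 19, p3, 15), (x2, 40, 29, rd, 8), (x2, 40, 29, x3, 24), (x3, 40, 24, rd, 8)}
π_{genre, genre2} gives {(k2, p1), (k2, p3), (p1, p3), (x2, rd), (x2, x3), (x3, rd)}.

{(k2, p1), (k2, p3), (p1, p3), (x2, rd), (x2, x3), (x3, rd)}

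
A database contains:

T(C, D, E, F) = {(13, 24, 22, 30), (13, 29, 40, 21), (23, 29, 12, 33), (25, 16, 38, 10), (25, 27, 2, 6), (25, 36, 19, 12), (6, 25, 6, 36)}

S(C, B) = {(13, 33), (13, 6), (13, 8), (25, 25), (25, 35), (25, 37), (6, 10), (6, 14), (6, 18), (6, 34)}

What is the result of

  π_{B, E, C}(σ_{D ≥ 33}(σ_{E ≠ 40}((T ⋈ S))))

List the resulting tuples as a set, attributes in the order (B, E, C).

{(25, 19, 25), (35, 19, 25), (37, 19, 25)}

T ⋈ S (natural join on C): {(13, 24, 22, 30, 33), (13, 24, 22, 30, 6), (13, 24, 22, 30, 8), (13, 29, 40, 21, 33), (13, 29, 40, 21, 6), (13, 29, 40, 21, 8), (25, 16, 38, 10, 25), (25, 16, 38, 10, 35), (25, 16, 38, 10, 37), (25, 27, 2, 6, 25), (25, 27, 2, 6, 35), (25, 27, 2, 6, 37), (25, 36, 19, 12, 25), (25, 36, 19, 12, 35), (25, 36, 19, 12, 37), (6, 25, 6, 36, 10), (6, 25, 6, 36, 14), (6, 25, 6, 36, 18), (6, 25, 6, 36, 34)}
Apply σ_{E ≠ 40}; surviving tuples: {(13, 24, 22, 30, 33), (13, 24, 22, 30, 6), (13, 24, 22, 30, 8), (25, 16, 38, 10, 25), (25, 16, 38, 10, 35), (25, 16, 38, 10, 37), (25, 27, 2, 6, 25), (25, 27, 2, 6, 35), (25, 27, 2, 6, 37), (25, 36, 19, 12, 25), (25, 36, 19, 12, 35), (25, 36, 19, 12, 37), (6, 25, 6, 36, 10), (6, 25, 6, 36, 14), (6, 25, 6, 36, 18), (6, 25, 6, 36, 34)}
Apply σ_{D ≥ 33}; surviving tuples: {(25, 36, 19, 12, 25), (25, 36, 19, 12, 35), (25, 36, 19, 12, 37)}
Keep only column(s) B, E, C: {(25, 19, 25), (35, 19, 25), (37, 19, 25)}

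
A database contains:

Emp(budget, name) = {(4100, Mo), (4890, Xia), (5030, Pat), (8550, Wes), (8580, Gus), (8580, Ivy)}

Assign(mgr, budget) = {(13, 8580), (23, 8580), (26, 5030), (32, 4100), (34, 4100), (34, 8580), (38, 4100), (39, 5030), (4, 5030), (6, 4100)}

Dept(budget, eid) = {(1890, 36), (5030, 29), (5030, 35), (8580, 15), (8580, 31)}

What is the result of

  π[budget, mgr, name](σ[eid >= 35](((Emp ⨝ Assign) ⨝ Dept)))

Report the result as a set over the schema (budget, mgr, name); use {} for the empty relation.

{(5030, 26, Pat), (5030, 39, Pat), (5030, 4, Pat)}

Natural join on budget: {(4100, Mo, 32), (4100, Mo, 34), (4100, Mo, 38), (4100, Mo, 6), (5030, Pat, 26), (5030, Pat, 39), (5030, Pat, 4), (8580, Gus, 13), (8580, Gus, 23), (8580, Gus, 34), (8580, Ivy, 13), (8580, Ivy, 23), (8580, Ivy, 34)}
Natural join on budget: {(5030, Pat, 26, 29), (5030, Pat, 26, 35), (5030, Pat, 39, 29), (5030, Pat, 39, 35), (5030, Pat, 4, 29), (5030, Pat, 4, 35), (8580, Gus, 13, 15), (8580, Gus, 13, 31), (8580, Gus, 23, 15), (8580, Gus, 23, 31), (8580, Gus, 34, 15), (8580, Gus, 34, 31), (8580, Ivy, 13, 15), (8580, Ivy, 13, 31), (8580, Ivy, 23, 15), (8580, Ivy, 23, 31), (8580, Ivy, 34, 15), (8580, Ivy, 34, 31)}
Selection eid >= 35: {(5030, Pat, 26, 35), (5030, Pat, 39, 35), (5030, Pat, 4, 35)}
Keep only column(s) budget, mgr, name: {(5030, 26, Pat), (5030, 39, Pat), (5030, 4, Pat)}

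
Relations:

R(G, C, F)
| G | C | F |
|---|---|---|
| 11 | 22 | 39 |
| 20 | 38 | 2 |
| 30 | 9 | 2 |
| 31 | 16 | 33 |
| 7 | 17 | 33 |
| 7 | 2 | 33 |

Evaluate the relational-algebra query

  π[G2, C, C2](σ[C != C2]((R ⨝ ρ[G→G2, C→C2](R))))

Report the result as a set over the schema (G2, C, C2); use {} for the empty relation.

ρ[G→G2, C→C2]: schema becomes (G2, C2, F); tuples unchanged.
Joining R and ρ[G→G2, C→C2](R) on F yields {(11, 22, 39, 11, 22), (20, 38, 2, 20, 38), (20, 38, 2, 30, 9), (30, 9, 2, 20, 38), (30, 9, 2, 30, 9), (31, 16, 33, 31, 16), (31, 16, 33, 7, 17), (31, 16, 33, 7, 2), (7, 17, 33, 31, 16), (7, 17, 33, 7, 17), (7, 17, 33, 7, 2), (7, 2, 33, 31, 16), (7, 2, 33, 7, 17), (7, 2, 33, 7, 2)}.
σ[C != C2]: keep tuples satisfying C != C2 → {(20, 38, 2, 30, 9), (30, 9, 2, 20, 38), (31, 16, 33, 7, 17), (31, 16, 33, 7, 2), (7, 17, 33, 31, 16), (7, 17, 33, 7, 2), (7, 2, 33, 31, 16), (7, 2, 33, 7, 17)}
π[G2, C, C2]: project onto (G2, C, C2) → {(20, 9, 38), (30, 38, 9), (31, 17, 16), (31, 2, 16), (7, 16, 17), (7, 16, 2), (7, 17, 2), (7, 2, 17)}

{(20, 9, 38), (30, 38, 9), (31, 17, 16), (31, 2, 16), (7, 16, 17), (7, 16, 2), (7, 17, 2), (7, 2, 17)}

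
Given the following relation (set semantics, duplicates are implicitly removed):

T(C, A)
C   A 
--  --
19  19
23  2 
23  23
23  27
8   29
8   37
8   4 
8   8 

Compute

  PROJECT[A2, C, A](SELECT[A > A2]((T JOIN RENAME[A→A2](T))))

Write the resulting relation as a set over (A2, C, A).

ρ[A→A2]: schema becomes (C, A2); tuples unchanged.
Joining T and RENAME[A→A2](T) on C yields {(19, 19, 19), (23, 2, 2), (23, 2, 23), (23, 2, 27), (23, 23, 2), (23, 23, 23), (23, 23, 27), (23, 27, 2), (23, 27, 23), (23, 27, 27), (8, 29, 29), (8, 29, 37), (8, 29, 4), (8, 29, 8), (8, 37, 29), (8, 37, 37), (8, 37, 4), (8, 37, 8), (8, 4, 29), (8, 4, 37), (8, 4, 4), (8, 4, 8), (8, 8, 29), (8, 8, 37), (8, 8, 4), (8, 8, 8)}.
σ[A > A2]: keep tuples satisfying A > A2 → {(23, 23, 2), (23, 27, 2), (23, 27, 23), (8, 29, 4), (8, 29, 8), (8, 37, 29), (8, 37, 4), (8, 37, 8), (8, 8, 4)}
Keep only column(s) A2, C, A: {(2, 23, 23), (2, 23, 27), (23, 23, 27), (29, 8, 37), (4, 8, 29), (4, 8, 37), (4, 8, 8), (8, 8, 29), (8, 8, 37)}

{(2, 23, 23), (2, 23, 27), (23, 23, 27), (29, 8, 37), (4, 8, 29), (4, 8, 37), (4, 8, 8), (8, 8, 29), (8, 8, 37)}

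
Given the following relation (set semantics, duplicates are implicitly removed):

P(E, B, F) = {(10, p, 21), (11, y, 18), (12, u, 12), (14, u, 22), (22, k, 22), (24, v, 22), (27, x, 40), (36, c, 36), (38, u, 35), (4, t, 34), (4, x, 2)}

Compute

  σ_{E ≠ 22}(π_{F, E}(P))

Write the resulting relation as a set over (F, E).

Keep only column(s) F, E: {(12, 12), (18, 11), (2, 4), (21, 10), (22, 14), (22, 22), (22, 24), (34, 4), (35, 38), (36, 36), (40, 27)}
σ[E ≠ 22]: keep tuples satisfying E ≠ 22 → {(12, 12), (18, 11), (2, 4), (21, 10), (22, 14), (22, 24), (34, 4), (35, 38), (36, 36), (40, 27)}

{(12, 12), (18, 11), (2, 4), (21, 10), (22, 14), (22, 24), (34, 4), (35, 38), (36, 36), (40, 27)}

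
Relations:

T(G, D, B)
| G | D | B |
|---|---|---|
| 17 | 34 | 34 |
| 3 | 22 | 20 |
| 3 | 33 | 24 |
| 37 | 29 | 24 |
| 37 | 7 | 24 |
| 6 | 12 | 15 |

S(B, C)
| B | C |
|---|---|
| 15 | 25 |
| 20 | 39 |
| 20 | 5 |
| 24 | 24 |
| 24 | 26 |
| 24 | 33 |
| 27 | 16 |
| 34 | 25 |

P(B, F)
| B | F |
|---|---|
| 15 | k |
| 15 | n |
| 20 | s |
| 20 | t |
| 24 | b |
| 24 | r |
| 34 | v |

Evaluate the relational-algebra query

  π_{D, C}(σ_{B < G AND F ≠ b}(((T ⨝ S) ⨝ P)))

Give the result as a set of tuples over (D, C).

{(29, 24), (29, 26), (29, 33), (7, 24), (7, 26), (7, 33)}

Joining T and S on B yields {(17, 34, 34, 25), (3, 22, 20, 39), (3, 22, 20, 5), (3, 33, 24, 24), (3, 33, 24, 26), (3, 33, 24, 33), (37, 29, 24, 24), (37, 29, 24, 26), (37, 29, 24, 33), (37, 7, 24, 24), (37, 7, 24, 26), (37, 7, 24, 33), (6, 12, 15, 25)}.
Joining (T ⨝ S) and P on B yields {(17, 34, 34, 25, v), (3, 22, 20, 39, s), (3, 22, 20, 39, t), (3, 22, 20, 5, s), (3, 22, 20, 5, t), (3, 33, 24, 24, b), (3, 33, 24, 24, r), (3, 33, 24, 26, b), (3, 33, 24, 26, r), (3, 33, 24, 33, b), (3, 33, 24, 33, r), (37, 29, 24, 24, b), (37, 29, 24, 24, r), (37, 29, 24, 26, b), (37, 29, 24, 26, r), (37, 29, 24, 33, b), (37, 29, 24, 33, r), (37, 7, 24, 24, b), (37, 7, 24, 24, r), (37, 7, 24, 26, b), (37, 7, 24, 26, r), (37, 7, 24, 33, b), (37, 7, 24, 33, r), (6, 12, 15, 25, k), (6, 12, 15, 25, n)}.
σ[B < G AND F ≠ b]: keep tuples satisfying B < G AND F ≠ b → {(37, 29, 24, 24, r), (37, 29, 24, 26, r), (37, 29, 24, 33, r), (37, 7, 24, 24, r), (37, 7, 24, 26, r), (37, 7, 24, 33, r)}
Projecting to D, C: {(29, 24), (29, 26), (29, 33), (7, 24), (7, 26), (7, 33)}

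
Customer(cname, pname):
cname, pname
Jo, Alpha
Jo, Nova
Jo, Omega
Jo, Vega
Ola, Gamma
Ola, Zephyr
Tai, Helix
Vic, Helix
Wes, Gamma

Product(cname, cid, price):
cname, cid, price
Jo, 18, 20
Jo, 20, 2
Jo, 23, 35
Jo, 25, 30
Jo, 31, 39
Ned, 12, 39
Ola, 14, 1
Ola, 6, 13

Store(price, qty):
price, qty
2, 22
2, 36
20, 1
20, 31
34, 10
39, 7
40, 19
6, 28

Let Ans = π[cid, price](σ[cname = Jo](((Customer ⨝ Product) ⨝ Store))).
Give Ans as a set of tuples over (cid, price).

{(18, 20), (20, 2), (31, 39)}

Customer ⋈ Product (natural join on cname): {(Jo, Alpha, 18, 20), (Jo, Alpha, 20, 2), (Jo, Alpha, 23, 35), (Jo, Alpha, 25, 30), (Jo, Alpha, 31, 39), (Jo, Nova, 18, 20), (Jo, Nova, 20, 2), (Jo, Nova, 23, 35), (Jo, Nova, 25, 30), (Jo, Nova, 31, 39), (Jo, Omega, 18, 20), (Jo, Omega, 20, 2), (Jo, Omega, 23, 35), (Jo, Omega, 25, 30), (Jo, Omega, 31, 39), (Jo, Vega, 18, 20), (Jo, Vega, 20, 2), (Jo, Vega, 23, 35), (Jo, Vega, 25, 30), (Jo, Vega, 31, 39), (Ola, Gamma, 14, 1), (Ola, Gamma, 6, 13), (Ola, Zephyr, 14, 1), (Ola, Zephyr, 6, 13)}
(Customer ⨝ Product) ⋈ Store (natural join on price): {(Jo, Alpha, 18, 20, 1), (Jo, Alpha, 18, 20, 31), (Jo, Alpha, 20, 2, 22), (Jo, Alpha, 20, 2, 36), (Jo, Alpha, 31, 39, 7), (Jo, Nova, 18, 20, 1), (Jo, Nova, 18, 20, 31), (Jo, Nova, 20, 2, 22), (Jo, Nova, 20, 2, 36), (Jo, Nova, 31, 39, 7), (Jo, Omega, 18, 20, 1), (Jo, Omega, 18, 20, 31), (Jo, Omega, 20, 2, 22), (Jo, Omega, 20, 2, 36), (Jo, Omega, 31, 39, 7), (Jo, Vega, 18, 20, 1), (Jo, Vega, 18, 20, 31), (Jo, Vega, 20, 2, 22), (Jo, Vega, 20, 2, 36), (Jo, Vega, 31, 39, 7)}
Filtering on cname = Jo leaves {(Jo, Alpha, 18, 20, 1), (Jo, Alpha, 18, 20, 31), (Jo, Alpha, 20, 2, 22), (Jo, Alpha, 20, 2, 36), (Jo, Alpha, 31, 39, 7), (Jo, Nova, 18, 20, 1), (Jo, Nova, 18, 20, 31), (Jo, Nova, 20, 2, 22), (Jo, Nova, 20, 2, 36), (Jo, Nova, 31, 39, 7), (Jo, Omega, 18, 20, 1), (Jo, Omega, 18, 20, 31), (Jo, Omega, 20, 2, 22), (Jo, Omega, 20, 2, 36), (Jo, Omega, 31, 39, 7), (Jo, Vega, 18, 20, 1), (Jo, Vega, 18, 20, 31), (Jo, Vega, 20, 2, 22), (Jo, Vega, 20, 2, 36), (Jo, Vega, 31, 39, 7)}.
π_{cid, price} gives {(18, 20), (20, 2), (31, 39)} (17 duplicate(s) eliminated).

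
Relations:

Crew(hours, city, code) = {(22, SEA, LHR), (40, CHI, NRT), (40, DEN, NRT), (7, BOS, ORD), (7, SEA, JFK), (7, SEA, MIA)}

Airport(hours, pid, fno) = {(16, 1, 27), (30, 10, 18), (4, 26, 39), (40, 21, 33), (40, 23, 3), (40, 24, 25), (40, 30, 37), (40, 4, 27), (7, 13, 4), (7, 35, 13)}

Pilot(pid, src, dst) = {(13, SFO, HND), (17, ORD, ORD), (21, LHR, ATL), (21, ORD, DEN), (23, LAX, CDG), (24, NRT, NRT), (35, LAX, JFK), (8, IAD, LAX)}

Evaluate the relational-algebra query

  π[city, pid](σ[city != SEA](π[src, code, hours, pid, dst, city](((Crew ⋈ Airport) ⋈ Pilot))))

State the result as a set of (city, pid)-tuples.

{(BOS, 13), (BOS, 35), (CHI, 21), (CHI, 23), (CHI, 24), (DEN, 21), (DEN, 23), (DEN, 24)}

Joining Crew and Airport on hours yields {(40, CHI, NRT, 21, 33), (40, CHI, NRT, 23, 3), (40, CHI, NRT, 24, 25), (40, CHI, NRT, 30, 37), (40, CHI, NRT, 4, 27), (40, DEN, NRT, 21, 33), (40, DEN, NRT, 23, 3), (40, DEN, NRT, 24, 25), (40, DEN, NRT, 30, 37), (40, DEN, NRT, 4, 27), (7, BOS, ORD, 13, 4), (7, BOS, ORD, 35, 13), (7, SEA, JFK, 13, 4), (7, SEA, JFK, 35, 13), (7, SEA, MIA, 13, 4), (7, SEA, MIA, 35, 13)}.
Joining (Crew ⋈ Airport) and Pilot on pid yields {(40, CHI, NRT, 21, 33, LHR, ATL), (40, CHI, NRT, 21, 33, ORD, DEN), (40, CHI, NRT, 23, 3, LAX, CDG), (40, CHI, NRT, 24, 25, NRT, NRT), (40, DEN, NRT, 21, 33, LHR, ATL), (40, DEN, NRT, 21, 33, ORD, DEN), (40, DEN, NRT, 23, 3, LAX, CDG), (40, DEN, NRT, 24, 25, NRT, NRT), (7, BOS, ORD, 13, 4, SFO, HND), (7, BOS, ORD, 35, 13, LAX, JFK), (7, SEA, JFK, 13, 4, SFO, HND), (7, SEA, JFK, 35, 13, LAX, JFK), (7, SEA, MIA, 13, 4, SFO, HND), (7, SEA, MIA, 35, 13, LAX, JFK)}.
π_{src, code, hours, pid, dst, city} gives {(LAX, JFK, 7, 35, JFK, SEA), (LAX, MIA, 7, 35, JFK, SEA), (LAX, NRT, 40, 23, CDG, CHI), (LAX, NRT, 40, 23, CDG, DEN), (LAX, ORD, 7, 35, JFK, BOS), (LHR, NRT, 40, 21, ATL, CHI), (LHR, NRT, 40, 21, ATL, DEN), (NRT, NRT, 40, 24, NRT, CHI), (NRT, NRT, 40, 24, NRT, DEN), (ORD, NRT, 40, 21, DEN, CHI), (ORD, NRT, 40, 21, DEN, DEN), (SFO, JFK, 7, 13, HND, SEA), (SFO, MIA, 7, 13, HND, SEA), (SFO, ORD, 7, 13, HND, BOS)}.
Apply σ_{city != SEA}; surviving tuples: {(LAX, NRT, 40, 23, CDG, CHI), (LAX, NRT, 40, 23, CDG, DEN), (LAX, ORD, 7, 35, JFK, BOS), (LHR, NRT, 40, 21, ATL, CHI), (LHR, NRT, 40, 21, ATL, DEN), (NRT, NRT, 40, 24, NRT, CHI), (NRT, NRT, 40, 24, NRT, DEN), (ORD, NRT, 40, 21, DEN, CHI), (ORD, NRT, 40, 21, DEN, DEN), (SFO, ORD, 7, 13, HND, BOS)}
π_{city, pid} gives {(BOS, 13), (BOS, 35), (CHI, 21), (CHI, 23), (CHI, 24), (DEN, 21), (DEN, 23), (DEN, 24)} (2 duplicate(s) eliminated).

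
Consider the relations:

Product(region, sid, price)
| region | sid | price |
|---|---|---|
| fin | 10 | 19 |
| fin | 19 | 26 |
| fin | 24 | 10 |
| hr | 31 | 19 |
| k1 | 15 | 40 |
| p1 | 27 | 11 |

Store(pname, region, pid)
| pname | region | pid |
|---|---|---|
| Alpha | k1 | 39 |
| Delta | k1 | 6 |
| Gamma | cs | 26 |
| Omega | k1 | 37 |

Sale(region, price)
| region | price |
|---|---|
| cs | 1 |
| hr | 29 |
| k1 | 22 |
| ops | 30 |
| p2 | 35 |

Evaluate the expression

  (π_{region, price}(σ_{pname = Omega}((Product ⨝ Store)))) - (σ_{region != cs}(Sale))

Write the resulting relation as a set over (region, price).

{(k1, 40)}

Product ⋈ Store (natural join on region): {(k1, 15, 40, Alpha, 39), (k1, 15, 40, Delta, 6), (k1, 15, 40, Omega, 37)}
Apply σ_{pname = Omega}; surviving tuples: {(k1, 15, 40, Omega, 37)}
π_{region, price} gives {(k1, 40)}.
Apply σ_{region != cs}; surviving tuples: {(hr, 29), (k1, 22), (ops, 30), (p2, 35)}
Difference: {(k1, 40)} with {(hr, 29), (k1, 22), (ops, 30), (p2, 35)} → {(k1, 40)}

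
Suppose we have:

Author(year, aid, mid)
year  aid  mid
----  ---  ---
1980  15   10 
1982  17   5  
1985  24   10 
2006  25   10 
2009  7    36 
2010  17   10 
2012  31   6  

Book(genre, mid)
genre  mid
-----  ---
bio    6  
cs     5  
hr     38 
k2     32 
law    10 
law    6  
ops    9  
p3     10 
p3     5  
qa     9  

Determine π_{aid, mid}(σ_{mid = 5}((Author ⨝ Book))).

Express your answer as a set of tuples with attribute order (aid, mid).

{(17, 5)}

Joining Author and Book on mid yields {(1980, 15, 10, law), (1980, 15, 10, p3), (1982, 17, 5, cs), (1982, 17, 5, p3), (1985, 24, 10, law), (1985, 24, 10, p3), (2006, 25, 10, law), (2006, 25, 10, p3), (2010, 17, 10, law), (2010, 17, 10, p3), (2012, 31, 6, bio), (2012, 31, 6, law)}.
σ[mid = 5]: keep tuples satisfying mid = 5 → {(1982, 17, 5, cs), (1982, 17, 5, p3)}
π_{aid, mid} gives {(17, 5)} (1 duplicate(s) eliminated).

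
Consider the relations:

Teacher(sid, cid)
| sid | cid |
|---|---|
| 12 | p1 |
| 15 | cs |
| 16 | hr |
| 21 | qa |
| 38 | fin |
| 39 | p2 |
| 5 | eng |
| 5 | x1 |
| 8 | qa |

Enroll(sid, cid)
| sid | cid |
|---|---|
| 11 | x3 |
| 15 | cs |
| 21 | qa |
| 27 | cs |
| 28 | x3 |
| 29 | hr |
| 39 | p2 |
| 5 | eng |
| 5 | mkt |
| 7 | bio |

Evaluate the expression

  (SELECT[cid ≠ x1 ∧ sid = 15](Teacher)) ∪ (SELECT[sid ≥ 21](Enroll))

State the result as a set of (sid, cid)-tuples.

{(15, cs), (21, qa), (27, cs), (28, x3), (29, hr), (39, p2)}

σ[cid ≠ x1 ∧ sid = 15]: keep tuples satisfying cid ≠ x1 ∧ sid = 15 → {(15, cs)}
σ[sid ≥ 21]: keep tuples satisfying sid ≥ 21 → {(21, qa), (27, cs), (28, x3), (29, hr), (39, p2)}
Taking the union: {(15, cs), (21, qa), (27, cs), (28, x3), (29, hr), (39, p2)}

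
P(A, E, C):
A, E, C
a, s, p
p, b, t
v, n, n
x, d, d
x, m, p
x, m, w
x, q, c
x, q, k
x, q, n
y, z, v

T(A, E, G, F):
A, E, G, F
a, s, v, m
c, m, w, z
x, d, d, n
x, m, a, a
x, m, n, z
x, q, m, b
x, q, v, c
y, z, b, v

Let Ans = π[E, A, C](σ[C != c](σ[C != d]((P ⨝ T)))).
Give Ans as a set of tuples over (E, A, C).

Natural join on A, E: {(a, s, p, v, m), (x, d, d, d, n), (x, m, p, a, a), (x, m, p, n, z), (x, m, w, a, a), (x, m, w, n, z), (x, q, c, m, b), (x, q, c, v, c), (x, q, k, m, b), (x, q, k, v, c), (x, q, n, m, b), (x, q, n, v, c), (y, z, v, b, v)}
Filtering on C != d leaves {(a, s, p, v, m), (x, m, p, a, a), (x, m, p, n, z), (x, m, w, a, a), (x, m, w, n, z), (x, q, c, m, b), (x, q, c, v, c), (x, q, k, m, b), (x, q, k, v, c), (x, q, n, m, b), (x, q, n, v, c), (y, z, v, b, v)}.
Filtering on C != c leaves {(a, s, p, v, m), (x, m, p, a, a), (x, m, p, n, z), (x, m, w, a, a), (x, m, w, n, z), (x, q, k, m, b), (x, q, k, v, c), (x, q, n, m, b), (x, q, n, v, c), (y, z, v, b, v)}.
Keep only column(s) E, A, C (4 duplicate(s) eliminated): {(m, x, p), (m, x, w), (q, x, k), (q, x, n), (s, a, p), (z, y, v)}

{(m, x, p), (m, x, w), (q, x, k), (q, x, n), (s, a, p), (z, y, v)}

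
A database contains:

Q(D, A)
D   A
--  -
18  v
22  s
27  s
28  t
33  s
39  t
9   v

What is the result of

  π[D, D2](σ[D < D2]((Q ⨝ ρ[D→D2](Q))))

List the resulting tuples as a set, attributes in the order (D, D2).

ρ[D→D2]: schema becomes (D2, A); tuples unchanged.
Natural join on A: {(18, v, 18), (18, v, 9), (22, s, 22), (22, s, 27), (22, s, 33), (27, s, 22), (27, s, 27), (27, s, 33), (28, t, 28), (28, t, 39), (33, s, 22), (33, s, 27), (33, s, 33), (39, t, 28), (39, t, 39), (9, v, 18), (9, v, 9)}
Filtering on D < D2 leaves {(22, s, 27), (22, s, 33), (27, s, 33), (28, t, 39), (9, v, 18)}.
π[D, D2]: project onto (D, D2) → {(22, 27), (22, 33), (27, 33), (28, 39), (9, 18)}

{(22, 27), (22, 33), (27, 33), (28, 39), (9, 18)}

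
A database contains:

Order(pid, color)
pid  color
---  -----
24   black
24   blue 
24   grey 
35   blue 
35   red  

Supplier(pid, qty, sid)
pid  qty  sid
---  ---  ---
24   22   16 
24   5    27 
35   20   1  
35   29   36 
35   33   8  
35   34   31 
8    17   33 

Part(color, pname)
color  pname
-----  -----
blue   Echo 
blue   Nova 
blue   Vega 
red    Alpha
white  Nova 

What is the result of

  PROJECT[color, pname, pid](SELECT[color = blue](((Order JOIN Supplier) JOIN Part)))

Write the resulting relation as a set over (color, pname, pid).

Natural join on pid: {(24, black, 22, 16), (24, black, 5, 27), (24, blue, 22, 16), (24, blue, 5, 27), (24, grey, 22, 16), (24, grey, 5, 27), (35, blue, 20, 1), (35, blue, 29, 36), (35, blue, 33, 8), (35, blue, 34, 31), (35, red, 20, 1), (35, red, 29, 36), (35, red, 33, 8), (35, red, 34, 31)}
Natural join on color: {(24, blue, 22, 16, Echo), (24, blue, 22, 16, Nova), (24, blue, 22, 16, Vega), (24, blue, 5, 27, Echo), (24, blue, 5, 27, Nova), (24, blue, 5, 27, Vega), (35, blue, 20, 1, Echo), (35, blue, 20, 1, Nova), (35, blue, 20, 1, Vega), (35, blue, 29, 36, Echo), (35, blue, 29, 36, Nova), (35, blue, 29, 36, Vega), (35, blue, 33, 8, Echo), (35, blue, 33, 8, Nova), (35, blue, 33, 8, Vega), (35, blue, 34, 31, Echo), (35, blue, 34, 31, Nova), (35, blue, 34, 31, Vega), (35, red, 20, 1, Alpha), (35, red, 29, 36, Alpha), (35, red, 33, 8, Alpha), (35, red, 34, 31, Alpha)}
Filtering on color = blue leaves {(24, blue, 22, 16, Echo), (24, blue, 22, 16, Nova), (24, blue, 22, 16, Vega), (24, blue, 5, 27, Echo), (24, blue, 5, 27, Nova), (24, blue, 5, 27, Vega), (35, blue, 20, 1, Echo), (35, blue, 20, 1, Nova), (35, blue, 20, 1, Vega), (35, blue, 29, 36, Echo), (35, blue, 29, 36, Nova), (35, blue, 29, 36, Vega), (35, blue, 33, 8, Echo), (35, blue, 33, 8, Nova), (35, blue, 33, 8, Vega), (35, blue, 34, 31, Echo), (35, blue, 34, 31, Nova), (35, blue, 34, 31, Vega)}.
π[color, pname, pid]: project onto (color, pname, pid) (12 duplicate(s) eliminated) → {(blue, Echo, 24), (blue, Echo, 35), (blue, Nova, 24), (blue, Nova, 35), (blue, Vega, 24), (blue, Vega, 35)}

{(blue, Echo, 24), (blue, Echo, 35), (blue, Nova, 24), (blue, Nova, 35), (blue, Vega, 24), (blue, Vega, 35)}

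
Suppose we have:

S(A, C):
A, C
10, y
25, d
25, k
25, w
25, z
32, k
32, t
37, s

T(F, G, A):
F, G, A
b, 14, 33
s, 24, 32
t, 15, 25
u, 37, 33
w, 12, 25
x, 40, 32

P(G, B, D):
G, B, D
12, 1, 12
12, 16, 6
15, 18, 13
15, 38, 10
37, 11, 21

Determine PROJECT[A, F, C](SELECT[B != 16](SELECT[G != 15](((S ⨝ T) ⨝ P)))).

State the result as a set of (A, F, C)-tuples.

{(25, w, d), (25, w, k), (25, w, w), (25, w, z)}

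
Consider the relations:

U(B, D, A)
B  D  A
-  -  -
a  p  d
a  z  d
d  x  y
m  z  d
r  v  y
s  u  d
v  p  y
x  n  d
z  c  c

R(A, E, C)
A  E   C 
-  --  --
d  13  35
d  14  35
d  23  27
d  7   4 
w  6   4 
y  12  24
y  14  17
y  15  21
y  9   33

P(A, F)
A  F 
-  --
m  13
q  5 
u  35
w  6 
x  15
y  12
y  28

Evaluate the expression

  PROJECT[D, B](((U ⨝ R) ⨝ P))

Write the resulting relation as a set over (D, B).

{(p, v), (v, r), (x, d)}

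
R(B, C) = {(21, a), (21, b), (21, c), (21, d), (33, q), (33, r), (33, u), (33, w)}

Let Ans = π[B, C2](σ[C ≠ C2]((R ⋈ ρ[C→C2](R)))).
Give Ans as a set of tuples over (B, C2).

{(21, a), (21, b), (21, c), (21, d), (33, q), (33, r), (33, u), (33, w)}

ρ[C→C2]: schema becomes (B, C2); tuples unchanged.
Natural join on B: {(21, a, a), (21, a, b), (21, a, c), (21, a, d), (21, b, a), (21, b, b), (21, b, c), (21, b, d), (21, c, a), (21, c, b), (21, c, c), (21, c, d), (21, d, a), (21, d, b), (21, d, c), (21, d, d), (33, q, q), (33, q, r), (33, q, u), (33, q, w), (33, r, q), (33, r, r), (33, r, u), (33, r, w), (33, u, q), (33, u, r), (33, u, u), (33, u, w), (33, w, q), (33, w, r), (33, w, u), (33, w, w)}
Selection C ≠ C2: {(21, a, b), (21, a, c), (21, a, d), (21, b, a), (21, b, c), (21, b, d), (21, c, a), (21, c, b), (21, c, d), (21, d, a), (21, d, b), (21, d, c), (33, q, r), (33, q, u), (33, q, w), (33, r, q), (33, r, u), (33, r, w), (33, u, q), (33, u, r), (33, u, w), (33, w, q), (33, w, r), (33, w, u)}
Keep only column(s) B, C2 (16 duplicate(s) eliminated): {(21, a), (21, b), (21, c), (21, d), (33, q), (33, r), (33, u), (33, w)}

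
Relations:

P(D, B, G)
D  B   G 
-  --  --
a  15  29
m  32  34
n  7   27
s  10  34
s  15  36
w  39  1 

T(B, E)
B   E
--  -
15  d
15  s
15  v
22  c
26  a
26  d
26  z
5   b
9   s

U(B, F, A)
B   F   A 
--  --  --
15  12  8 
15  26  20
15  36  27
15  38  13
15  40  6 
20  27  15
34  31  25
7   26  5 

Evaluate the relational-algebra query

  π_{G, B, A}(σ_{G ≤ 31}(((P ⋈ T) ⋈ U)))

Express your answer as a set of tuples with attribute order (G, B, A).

{(29, 15, 13), (29, 15, 20), (29, 15, 27), (29, 15, 6), (29, 15, 8)}

Natural join on B: {(a, 15, 29, d), (a, 15, 29, s), (a, 15, 29, v), (s, 15, 36, d), (s, 15, 36, s), (s, 15, 36, v)}
Natural join on B: {(a, 15, 29, d, 12, 8), (a, 15, 29, d, 26, 20), (a, 15, 29, d, 36, 27), (a, 15, 29, d, 38, 13), (a, 15, 29, d, 40, 6), (a, 15, 29, s, 12, 8), (a, 15, 29, s, 26, 20), (a, 15, 29, s, 36, 27), (a, 15, 29, s, 38, 13), (a, 15, 29, s, 40, 6), (a, 15, 29, v, 12, 8), (a, 15, 29, v, 26, 20), (a, 15, 29, v, 36, 27), (a, 15, 29, v, 38, 13), (a, 15, 29, v, 40, 6), (s, 15, 36, d, 12, 8), (s, 15, 36, d, 26, 20), (s, 15, 36, d, 36, 27), (s, 15, 36, d, 38, 13), (s, 15, 36, d, 40, 6), (s, 15, 36, s, 12, 8), (s, 15, 36, s, 26, 20), (s, 15, 36, s, 36, 27), (s, 15, 36, s, 38, 13), (s, 15, 36, s, 40, 6), (s, 15, 36, v, 12, 8), (s, 15, 36, v, 26, 20), (s, 15, 36, v, 36, 27), (s, 15, 36, v, 38, 13), (s, 15, 36, v, 40, 6)}
Selection G ≤ 31: {(a, 15, 29, d, 12, 8), (a, 15, 29, d, 26, 20), (a, 15, 29, d, 36, 27), (a, 15, 29, d, 38, 13), (a, 15, 29, d, 40, 6), (a, 15, 29, s, 12, 8), (a, 15, 29, s, 26, 20), (a, 15, 29, s, 36, 27), (a, 15, 29, s, 38, 13), (a, 15, 29, s, 40, 6), (a, 15, 29, v, 12, 8), (a, 15, 29, v, 26, 20), (a, 15, 29, v, 36, 27), (a, 15, 29, v, 38, 13), (a, 15, 29, v, 40, 6)}
π[G, B, A]: project onto (G, B, A) (10 duplicate(s) eliminated) → {(29, 15, 13), (29, 15, 20), (29, 15, 27), (29, 15, 6), (29, 15, 8)}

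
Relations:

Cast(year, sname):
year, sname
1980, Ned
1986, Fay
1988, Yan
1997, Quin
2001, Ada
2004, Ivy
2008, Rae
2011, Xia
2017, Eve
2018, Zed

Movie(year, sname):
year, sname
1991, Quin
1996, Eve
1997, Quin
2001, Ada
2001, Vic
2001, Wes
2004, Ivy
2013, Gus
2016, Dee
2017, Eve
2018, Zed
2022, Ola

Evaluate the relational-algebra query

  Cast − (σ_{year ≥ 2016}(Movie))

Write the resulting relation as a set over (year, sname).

{(1980, Ned), (1986, Fay), (1988, Yan), (1997, Quin), (2001, Ada), (2004, Ivy), (2008, Rae), (2011, Xia)}

Apply σ_{year ≥ 2016}; surviving tuples: {(2016, Dee), (2017, Eve), (2018, Zed), (2022, Ola)}
Set difference of the two operands is {(1980, Ned), (1986, Fay), (1988, Yan), (1997, Quin), (2001, Ada), (2004, Ivy), (2008, Rae), (2011, Xia)}.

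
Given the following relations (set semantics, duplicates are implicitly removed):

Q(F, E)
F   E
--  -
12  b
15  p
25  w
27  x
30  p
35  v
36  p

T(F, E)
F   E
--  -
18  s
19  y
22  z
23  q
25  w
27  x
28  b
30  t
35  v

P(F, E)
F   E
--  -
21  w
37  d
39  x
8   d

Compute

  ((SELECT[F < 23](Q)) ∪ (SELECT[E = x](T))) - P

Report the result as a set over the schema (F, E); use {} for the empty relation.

{(12, b), (15, p), (27, x)}

Filtering on F < 23 leaves {(12, b), (15, p)}.
Filtering on E = x leaves {(27, x)}.
Union: {(12, b), (15, p)} with {(27, x)} → {(12, b), (15, p), (27, x)}
Difference: {(12, b), (15, p), (27, x)} with {(21, w), (37, d), (39, x), (8, d)} → {(12, b), (15, p), (27, x)}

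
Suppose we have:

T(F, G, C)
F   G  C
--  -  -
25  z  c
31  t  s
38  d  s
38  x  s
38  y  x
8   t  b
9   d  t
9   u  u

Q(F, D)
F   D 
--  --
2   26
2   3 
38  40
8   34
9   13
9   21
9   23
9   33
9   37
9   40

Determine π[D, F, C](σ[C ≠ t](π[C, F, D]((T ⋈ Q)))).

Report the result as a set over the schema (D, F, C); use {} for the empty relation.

T ⋈ Q (natural join on F): {(38, d, s, 40), (38, x, s, 40), (38, y, x, 40), (8, t, b, 34), (9, d, t, 13), (9, d, t, 21), (9, d, t, 23), (9, d, t, 33), (9, d, t, 37), (9, d, t, 40), (9, u, u, 13), (9, u, u, 21), (9, u, u, 23), (9, u, u, 33), (9, u, u, 37), (9, u, u, 40)}
π_{C, F, D} gives {(b, 8, 34), (s, 38, 40), (t, 9, 13), (t, 9, 21), (t, 9, 23), (t, 9, 33), (t, 9, 37), (t, 9, 40), (u, 9, 13), (u, 9, 21), (u, 9, 23), (u, 9, 33), (u, 9, 37), (u, 9, 40), (x, 38, 40)} (1 duplicate(s) eliminated).
σ[C ≠ t]: keep tuples satisfying C ≠ t → {(b, 8, 34), (s, 38, 40), (u, 9, 13), (u, 9, 21), (u, 9, 23), (u, 9, 33), (u, 9, 37), (u, 9, 40), (x, 38, 40)}
π_{D, F, C} gives {(13, 9, u), (21, 9, u), (23, 9, u), (33, 9, u), (34, 8, b), (37, 9, u), (40, 38, s), (40, 38, x), (40, 9, u)}.

{(13, 9, u), (21, 9, u), (23, 9, u), (33, 9, u), (34, 8, b), (37, 9, u), (40, 38, s), (40, 38, x), (40, 9, u)}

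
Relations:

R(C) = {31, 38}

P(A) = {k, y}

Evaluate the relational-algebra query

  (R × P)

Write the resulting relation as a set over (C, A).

{(31, k), (31, y), (38, k), (38, y)}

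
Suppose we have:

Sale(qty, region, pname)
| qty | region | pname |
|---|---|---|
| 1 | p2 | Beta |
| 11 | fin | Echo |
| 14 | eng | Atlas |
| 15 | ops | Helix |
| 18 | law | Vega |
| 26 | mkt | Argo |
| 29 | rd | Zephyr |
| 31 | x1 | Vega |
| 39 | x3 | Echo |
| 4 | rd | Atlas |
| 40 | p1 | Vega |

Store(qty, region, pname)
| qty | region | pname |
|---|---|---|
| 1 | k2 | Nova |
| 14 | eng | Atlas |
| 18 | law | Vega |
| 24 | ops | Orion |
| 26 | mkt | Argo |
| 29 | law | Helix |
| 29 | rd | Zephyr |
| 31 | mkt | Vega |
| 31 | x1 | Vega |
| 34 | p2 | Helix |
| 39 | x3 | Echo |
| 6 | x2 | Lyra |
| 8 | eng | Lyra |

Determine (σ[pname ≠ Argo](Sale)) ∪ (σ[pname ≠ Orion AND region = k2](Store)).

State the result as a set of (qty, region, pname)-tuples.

Selection pname ≠ Argo: {(1, p2, Beta), (11, fin, Echo), (14, eng, Atlas), (15, ops, Helix), (18, law, Vega), (29, rd, Zephyr), (31, x1, Vega), (39, x3, Echo), (4, rd, Atlas), (40, p1, Vega)}
Selection pname ≠ Orion AND region = k2: {(1, k2, Nova)}
Union: {(1, p2, Beta), (11, fin, Echo), (14, eng, Atlas), (15, ops, Helix), (18, law, Vega), (29, rd, Zephyr), (31, x1, Vega), (39, x3, Echo), (4, rd, Atlas), (40, p1, Vega)} with {(1, k2, Nova)} → {(1, k2, Nova), (1, p2, Beta), (11, fin, Echo), (14, eng, Atlas), (15, ops, Helix), (18, law, Vega), (29, rd, Zephyr), (31, x1, Vega), (39, x3, Echo), (4, rd, Atlas), (40, p1, Vega)}

{(1, k2, Nova), (1, p2, Beta), (11, fin, Echo), (14, eng, Atlas), (15, ops, Helix), (18, law, Vega), (29, rd, Zephyr), (31, x1, Vega), (39, x3, Echo), (4, rd, Atlas), (40, p1, Vega)}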